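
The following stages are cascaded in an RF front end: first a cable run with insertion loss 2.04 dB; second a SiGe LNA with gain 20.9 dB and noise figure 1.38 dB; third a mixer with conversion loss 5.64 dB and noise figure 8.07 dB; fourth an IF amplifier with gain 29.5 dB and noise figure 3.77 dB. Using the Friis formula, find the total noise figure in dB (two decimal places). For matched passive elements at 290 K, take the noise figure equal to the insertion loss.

3.68 dB

Convert to linear (a loss of L dB is a gain of −L dB): F_i = 10^(NF_i/10), G_i = 10^(G_i,dB/10)
  Stage 1: F_1 = 10^(2.04/10) = 1.600, G_1 = 10^(−2.04/10) = 0.6252
  Stage 2: F_2 = 10^(1.38/10) = 1.374, G_2 = 10^(20.9/10) = 123.0
  Stage 3: F_3 = 10^(8.07/10) = 6.412, G_3 = 10^(−5.64/10) = 0.2729
  Stage 4: F_4 = 10^(3.77/10) = 2.382, G_4 = 10^(29.5/10) = 891.3
Friis cascade:
  F = 1.600 + (1.374 − 1)/0.6252 + (6.412 − 1)/76.91 + (2.382 − 1)/20.99 = 2.334
NF = 10 log₁₀(2.334) = 3.68 dB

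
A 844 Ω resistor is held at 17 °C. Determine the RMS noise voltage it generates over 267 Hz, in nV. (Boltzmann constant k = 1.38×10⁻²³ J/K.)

T = 17 °C + 273.15 = 290.15 K
V_n = √(4kTRB)
4kTRB = 4 × 1.38×10⁻²³ × 290.15 × 8.44×10² × 2.67×10² = 3.61×10⁻¹⁵ V²
V_n = √(3.61×10⁻¹⁵) = 6.01×10⁻⁸ V = 60.1 nV

60.1 nV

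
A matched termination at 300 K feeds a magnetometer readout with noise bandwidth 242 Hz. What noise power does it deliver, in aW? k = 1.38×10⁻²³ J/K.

1.00 aW

P_n = kTB = 1.38×10⁻²³ × 300 × 2.42×10² = 1.00×10⁻¹⁸ W = 1.00 aW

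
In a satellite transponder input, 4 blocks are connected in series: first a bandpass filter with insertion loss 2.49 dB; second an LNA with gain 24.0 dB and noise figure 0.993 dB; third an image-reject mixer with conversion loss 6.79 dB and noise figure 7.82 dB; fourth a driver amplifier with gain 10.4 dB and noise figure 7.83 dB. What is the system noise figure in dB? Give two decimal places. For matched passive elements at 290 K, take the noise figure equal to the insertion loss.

3.87 dB

Convert to linear (a loss of L dB is a gain of −L dB): F_i = 10^(NF_i/10), G_i = 10^(G_i,dB/10)
  Stage 1: F_1 = 10^(2.49/10) = 1.774, G_1 = 10^(−2.49/10) = 0.5636
  Stage 2: F_2 = 10^(0.993/10) = 1.257, G_2 = 10^(24.0/10) = 251.2
  Stage 3: F_3 = 10^(7.82/10) = 6.053, G_3 = 10^(−6.79/10) = 0.2094
  Stage 4: F_4 = 10^(7.83/10) = 6.067, G_4 = 10^(10.4/10) = 10.96
Friis cascade:
  F = 1.774 + (1.257 − 1)/0.5636 + (6.053 − 1)/141.6 + (6.067 − 1)/29.65 = 2.437
NF = 10 log₁₀(2.437) = 3.87 dB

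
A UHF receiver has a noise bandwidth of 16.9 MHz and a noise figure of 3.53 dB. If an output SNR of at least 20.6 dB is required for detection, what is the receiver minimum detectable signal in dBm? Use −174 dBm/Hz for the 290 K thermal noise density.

Sensitivity = −174 + 10 log₁₀(B) + NF + SNR_min
= −174 + 72.28 + 3.53 + 20.6
= −77.59 dBm → −77.6 dBm

−77.6 dBm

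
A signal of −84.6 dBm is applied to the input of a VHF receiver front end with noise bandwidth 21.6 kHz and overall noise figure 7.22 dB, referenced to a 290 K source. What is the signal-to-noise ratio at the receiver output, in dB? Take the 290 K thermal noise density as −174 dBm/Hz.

Noise floor: N = −174 + 10 log₁₀(B) + NF
10 log₁₀(2.16×10⁴) = 43.34 dB
N = −174 + 43.34 + 7.22 = −123.44 dBm
SNR = P_sig − N = −84.6 − (−123.44) = 38.84 dB → 38.8 dB

38.8 dB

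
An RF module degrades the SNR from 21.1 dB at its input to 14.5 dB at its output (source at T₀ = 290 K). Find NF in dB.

6.6 dB

NF (dB) = SNR_in(dB) − SNR_out(dB) when the source is at T₀
NF = 21.1 − 14.5 = 6.6 dB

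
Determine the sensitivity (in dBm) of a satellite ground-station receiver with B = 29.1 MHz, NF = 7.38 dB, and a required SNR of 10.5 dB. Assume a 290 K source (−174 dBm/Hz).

−81.5 dBm

Sensitivity = −174 + 10 log₁₀(B) + NF + SNR_min
= −174 + 74.64 + 7.38 + 10.5
= −81.48 dBm → −81.5 dBm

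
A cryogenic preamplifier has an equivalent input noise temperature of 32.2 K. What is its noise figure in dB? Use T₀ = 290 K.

0.457 dB

F = 1 + T_e/T₀ = 1 + 32.2/290 = 1.11103
NF = 10 log₁₀(1.11103) = 0.457 dB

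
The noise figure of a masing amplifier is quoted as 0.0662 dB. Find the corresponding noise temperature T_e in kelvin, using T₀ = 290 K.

4.45 K

F = 10^(0.0662/10) = 1.01536
T_e = (F − 1)·T₀ = (1.01536 − 1) × 290 = 4.45 K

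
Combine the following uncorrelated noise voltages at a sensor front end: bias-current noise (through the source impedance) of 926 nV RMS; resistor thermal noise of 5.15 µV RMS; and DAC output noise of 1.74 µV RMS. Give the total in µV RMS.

5.51 µV

Uncorrelated sources add in power (mean-square): V_tot = √(ΣV_i²)
V_tot = √[(9.26×10⁻⁷)² + (5.15×10⁻⁶)² + (1.74×10⁻⁶)²] = 5.51×10⁻⁶ V = 5.51 µV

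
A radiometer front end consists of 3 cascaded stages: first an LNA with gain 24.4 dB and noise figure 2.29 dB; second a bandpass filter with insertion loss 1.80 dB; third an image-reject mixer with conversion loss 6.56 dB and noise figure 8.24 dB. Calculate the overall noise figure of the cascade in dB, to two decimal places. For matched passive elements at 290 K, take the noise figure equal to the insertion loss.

2.37 dB

Convert to linear (a loss of L dB is a gain of −L dB): F_i = 10^(NF_i/10), G_i = 10^(G_i,dB/10)
  Stage 1: F_1 = 10^(2.29/10) = 1.694, G_1 = 10^(24.4/10) = 275.4
  Stage 2: F_2 = 10^(1.80/10) = 1.514, G_2 = 10^(−1.80/10) = 0.6607
  Stage 3: F_3 = 10^(8.24/10) = 6.668, G_3 = 10^(−6.56/10) = 0.2208
Friis cascade:
  F = 1.694 + (1.514 − 1)/275.4 + (6.668 − 1)/182.0 = 1.727
NF = 10 log₁₀(1.727) = 2.37 dB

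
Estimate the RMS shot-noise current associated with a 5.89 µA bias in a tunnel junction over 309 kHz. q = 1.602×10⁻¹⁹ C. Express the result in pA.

I_n = √(2qI·B)
2qI·B = 2 × 1.602×10⁻¹⁹ × 5.89×10⁻⁶ × 3.09×10⁵ = 5.83×10⁻¹⁹ A²
I_n = √(5.83×10⁻¹⁹) = 7.64×10⁻¹⁰ A = 764 pA

764 pA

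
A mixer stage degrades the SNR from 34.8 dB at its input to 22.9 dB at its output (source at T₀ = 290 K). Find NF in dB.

NF (dB) = SNR_in(dB) − SNR_out(dB) when the source is at T₀
NF = 34.8 − 22.9 = 11.9 dB

11.9 dB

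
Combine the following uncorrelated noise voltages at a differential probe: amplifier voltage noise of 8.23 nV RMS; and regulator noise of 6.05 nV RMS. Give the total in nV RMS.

10.2 nV

Uncorrelated sources add in power (mean-square): V_tot = √(ΣV_i²)
V_tot = √[(8.23×10⁻⁹)² + (6.05×10⁻⁹)²] = 1.02×10⁻⁸ V = 10.2 nV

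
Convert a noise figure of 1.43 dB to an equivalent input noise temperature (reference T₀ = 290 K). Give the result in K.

F = 10^(1.43/10) = 1.38995
T_e = (F − 1)·T₀ = (1.38995 − 1) × 290 = 113 K

113 K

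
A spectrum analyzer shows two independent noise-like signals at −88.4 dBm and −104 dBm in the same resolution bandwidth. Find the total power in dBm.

Convert to linear, add, convert back:
P₁ = 1.45×10⁻¹² W, P₂ = 3.98×10⁻¹⁴ W
P_tot = 1.49×10⁻¹² W → 10 log₁₀(P_tot / 10⁻³) = −88.3 dBm

−88.3 dBm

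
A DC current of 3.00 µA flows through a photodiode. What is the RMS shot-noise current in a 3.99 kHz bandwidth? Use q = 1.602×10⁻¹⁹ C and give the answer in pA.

61.9 pA

I_n = √(2qI·B)
2qI·B = 2 × 1.602×10⁻¹⁹ × 3.00×10⁻⁶ × 3.99×10³ = 3.84×10⁻²¹ A²
I_n = √(3.84×10⁻²¹) = 6.19×10⁻¹¹ A = 61.9 pA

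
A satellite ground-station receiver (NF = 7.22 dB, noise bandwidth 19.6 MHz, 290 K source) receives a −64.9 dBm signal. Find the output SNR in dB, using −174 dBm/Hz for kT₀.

Noise floor: N = −174 + 10 log₁₀(B) + NF
10 log₁₀(1.96×10⁷) = 72.92 dB
N = −174 + 72.92 + 7.22 = −93.86 dBm
SNR = P_sig − N = −64.9 − (−93.86) = 28.96 dB → 29.0 dB

29.0 dB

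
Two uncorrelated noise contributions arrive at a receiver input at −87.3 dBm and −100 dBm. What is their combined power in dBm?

Convert to linear, add, convert back:
P₁ = 1.86×10⁻¹² W, P₂ = 1.00×10⁻¹³ W
P_tot = 1.96×10⁻¹² W → 10 log₁₀(P_tot / 10⁻³) = −87.1 dBm

−87.1 dBm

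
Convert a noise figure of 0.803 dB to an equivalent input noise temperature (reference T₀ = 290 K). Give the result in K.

F = 10^(0.803/10) = 1.2031
T_e = (F − 1)·T₀ = (1.2031 − 1) × 290 = 58.9 K

58.9 K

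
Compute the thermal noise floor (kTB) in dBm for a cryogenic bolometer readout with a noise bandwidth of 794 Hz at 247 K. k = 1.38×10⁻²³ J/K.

−145.7 dBm

P_n = kTB = 1.38×10⁻²³ × 247 × 7.94×10² = 2.71×10⁻¹⁸ W
In dBm: 10 log₁₀(2.71×10⁻¹⁸ / 10⁻³) = −145.7 dBm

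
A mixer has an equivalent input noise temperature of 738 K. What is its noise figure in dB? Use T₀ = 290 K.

5.50 dB

F = 1 + T_e/T₀ = 1 + 738/290 = 3.54483
NF = 10 log₁₀(3.54483) = 5.50 dB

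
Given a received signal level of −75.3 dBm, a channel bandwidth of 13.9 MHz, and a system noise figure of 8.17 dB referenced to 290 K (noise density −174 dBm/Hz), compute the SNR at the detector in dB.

19.1 dB

Noise floor: N = −174 + 10 log₁₀(B) + NF
10 log₁₀(1.39×10⁷) = 71.43 dB
N = −174 + 71.43 + 8.17 = −94.40 dBm
SNR = P_sig − N = −75.3 − (−94.40) = 19.10 dB → 19.1 dB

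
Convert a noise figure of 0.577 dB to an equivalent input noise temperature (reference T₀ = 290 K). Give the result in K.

F = 10^(0.577/10) = 1.14209
T_e = (F − 1)·T₀ = (1.14209 − 1) × 290 = 41.2 K

41.2 K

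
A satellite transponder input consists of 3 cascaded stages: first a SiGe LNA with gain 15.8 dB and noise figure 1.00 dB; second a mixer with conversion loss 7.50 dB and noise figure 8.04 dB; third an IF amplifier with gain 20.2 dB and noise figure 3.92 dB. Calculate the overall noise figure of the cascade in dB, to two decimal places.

Convert to linear (a loss of L dB is a gain of −L dB): F_i = 10^(NF_i/10), G_i = 10^(G_i,dB/10)
  Stage 1: F_1 = 10^(1.00/10) = 1.259, G_1 = 10^(15.8/10) = 38.02
  Stage 2: F_2 = 10^(8.04/10) = 6.368, G_2 = 10^(−7.50/10) = 0.1778
  Stage 3: F_3 = 10^(3.92/10) = 2.466, G_3 = 10^(20.2/10) = 104.7
Friis cascade:
  F = 1.259 + (6.368 − 1)/38.02 + (2.466 − 1)/6.761 = 1.617
NF = 10 log₁₀(1.617) = 2.09 dB

2.09 dB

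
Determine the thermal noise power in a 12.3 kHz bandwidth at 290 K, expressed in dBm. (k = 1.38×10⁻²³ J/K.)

−133.1 dBm

P_n = kTB = 1.38×10⁻²³ × 290 × 1.23×10⁴ = 4.92×10⁻¹⁷ W
In dBm: 10 log₁₀(4.92×10⁻¹⁷ / 10⁻³) = −133.1 dBm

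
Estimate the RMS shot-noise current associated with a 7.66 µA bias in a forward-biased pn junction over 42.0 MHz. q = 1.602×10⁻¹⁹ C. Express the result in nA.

10.2 nA

I_n = √(2qI·B)
2qI·B = 2 × 1.602×10⁻¹⁹ × 7.66×10⁻⁶ × 4.20×10⁷ = 1.03×10⁻¹⁶ A²
I_n = √(1.03×10⁻¹⁶) = 1.02×10⁻⁸ A = 10.2 nA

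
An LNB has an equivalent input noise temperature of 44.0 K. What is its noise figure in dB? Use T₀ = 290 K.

F = 1 + T_e/T₀ = 1 + 44.0/290 = 1.15172
NF = 10 log₁₀(1.15172) = 0.613 dB

0.613 dB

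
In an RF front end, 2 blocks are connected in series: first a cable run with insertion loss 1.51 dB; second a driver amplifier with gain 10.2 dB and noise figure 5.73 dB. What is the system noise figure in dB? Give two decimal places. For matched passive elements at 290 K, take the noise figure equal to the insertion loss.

Convert to linear (a loss of L dB is a gain of −L dB): F_i = 10^(NF_i/10), G_i = 10^(G_i,dB/10)
  Stage 1: F_1 = 10^(1.51/10) = 1.416, G_1 = 10^(−1.51/10) = 0.7063
  Stage 2: F_2 = 10^(5.73/10) = 3.741, G_2 = 10^(10.2/10) = 10.47
Friis cascade:
  F = 1.416 + (3.741 − 1)/0.7063 = 5.297
NF = 10 log₁₀(5.297) = 7.24 dB

7.24 dB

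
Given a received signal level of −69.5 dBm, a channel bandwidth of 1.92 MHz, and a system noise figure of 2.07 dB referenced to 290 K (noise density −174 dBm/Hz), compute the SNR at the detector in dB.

39.6 dB

Noise floor: N = −174 + 10 log₁₀(B) + NF
10 log₁₀(1.92×10⁶) = 62.83 dB
N = −174 + 62.83 + 2.07 = −109.10 dBm
SNR = P_sig − N = −69.5 − (−109.10) = 39.60 dB → 39.6 dB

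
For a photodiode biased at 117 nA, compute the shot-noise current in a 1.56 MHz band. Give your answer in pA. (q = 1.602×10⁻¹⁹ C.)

I_n = √(2qI·B)
2qI·B = 2 × 1.602×10⁻¹⁹ × 1.17×10⁻⁷ × 1.56×10⁶ = 5.85×10⁻²⁰ A²
I_n = √(5.85×10⁻²⁰) = 2.42×10⁻¹⁰ A = 242 pA

242 pA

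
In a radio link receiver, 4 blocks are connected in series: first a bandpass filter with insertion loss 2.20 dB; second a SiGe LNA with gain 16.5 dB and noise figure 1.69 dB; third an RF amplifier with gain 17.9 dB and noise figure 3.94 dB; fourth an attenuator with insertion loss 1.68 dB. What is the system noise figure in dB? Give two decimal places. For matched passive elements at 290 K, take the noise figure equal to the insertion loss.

3.99 dB

Convert to linear (a loss of L dB is a gain of −L dB): F_i = 10^(NF_i/10), G_i = 10^(G_i,dB/10)
  Stage 1: F_1 = 10^(2.20/10) = 1.660, G_1 = 10^(−2.20/10) = 0.6026
  Stage 2: F_2 = 10^(1.69/10) = 1.476, G_2 = 10^(16.5/10) = 44.67
  Stage 3: F_3 = 10^(3.94/10) = 2.477, G_3 = 10^(17.9/10) = 61.66
  Stage 4: F_4 = 10^(1.68/10) = 1.472, G_4 = 10^(−1.68/10) = 0.6792
Friis cascade:
  F = 1.660 + (1.476 − 1)/0.6026 + (2.477 − 1)/26.92 + (1.472 − 1)/1660 = 2.504
NF = 10 log₁₀(2.504) = 3.99 dB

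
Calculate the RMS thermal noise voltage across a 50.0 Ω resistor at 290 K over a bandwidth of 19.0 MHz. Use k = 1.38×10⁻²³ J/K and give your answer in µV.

3.90 µV

V_n = √(4kTRB)
4kTRB = 4 × 1.38×10⁻²³ × 290 × 5.00×10¹ × 1.90×10⁷ = 1.52×10⁻¹¹ V²
V_n = √(1.52×10⁻¹¹) = 3.90×10⁻⁶ V = 3.90 µV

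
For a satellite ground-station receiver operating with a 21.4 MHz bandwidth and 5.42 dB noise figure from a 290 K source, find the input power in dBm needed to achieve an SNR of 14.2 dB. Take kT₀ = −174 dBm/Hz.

−81.1 dBm

Sensitivity = −174 + 10 log₁₀(B) + NF + SNR_min
= −174 + 73.3 + 5.42 + 14.2
= −81.08 dBm → −81.1 dBm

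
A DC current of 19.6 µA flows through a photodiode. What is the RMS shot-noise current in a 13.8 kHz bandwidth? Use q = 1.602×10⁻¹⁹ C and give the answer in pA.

294 pA

I_n = √(2qI·B)
2qI·B = 2 × 1.602×10⁻¹⁹ × 1.96×10⁻⁵ × 1.38×10⁴ = 8.67×10⁻²⁰ A²
I_n = √(8.67×10⁻²⁰) = 2.94×10⁻¹⁰ A = 294 pA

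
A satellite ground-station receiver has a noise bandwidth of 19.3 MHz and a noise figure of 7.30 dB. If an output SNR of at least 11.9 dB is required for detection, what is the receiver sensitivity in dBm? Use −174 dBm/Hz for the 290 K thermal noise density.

−81.9 dBm

Sensitivity = −174 + 10 log₁₀(B) + NF + SNR_min
= −174 + 72.86 + 7.30 + 11.9
= −81.94 dBm → −81.9 dBm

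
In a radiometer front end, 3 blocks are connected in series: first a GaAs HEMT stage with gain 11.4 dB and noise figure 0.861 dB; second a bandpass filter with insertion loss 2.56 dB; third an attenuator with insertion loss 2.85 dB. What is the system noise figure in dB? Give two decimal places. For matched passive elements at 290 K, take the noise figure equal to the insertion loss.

1.46 dB

Convert to linear (a loss of L dB is a gain of −L dB): F_i = 10^(NF_i/10), G_i = 10^(G_i,dB/10)
  Stage 1: F_1 = 10^(0.861/10) = 1.219, G_1 = 10^(11.4/10) = 13.80
  Stage 2: F_2 = 10^(2.56/10) = 1.803, G_2 = 10^(−2.56/10) = 0.5546
  Stage 3: F_3 = 10^(2.85/10) = 1.928, G_3 = 10^(−2.85/10) = 0.5188
Friis cascade:
  F = 1.219 + (1.803 − 1)/13.80 + (1.928 − 1)/7.656 = 1.399
NF = 10 log₁₀(1.399) = 1.46 dB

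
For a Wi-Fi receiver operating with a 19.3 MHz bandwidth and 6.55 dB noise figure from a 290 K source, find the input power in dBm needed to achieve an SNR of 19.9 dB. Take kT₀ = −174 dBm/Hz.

Sensitivity = −174 + 10 log₁₀(B) + NF + SNR_min
= −174 + 72.86 + 6.55 + 19.9
= −74.69 dBm → −74.7 dBm

−74.7 dBm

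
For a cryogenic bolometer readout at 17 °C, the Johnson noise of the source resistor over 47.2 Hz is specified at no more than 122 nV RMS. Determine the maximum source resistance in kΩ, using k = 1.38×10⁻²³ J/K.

19.7 kΩ

T = 17 °C + 273.15 = 290.15 K
Johnson–Nyquist: V_n = √(4kTRB) ⇒ R = V_n² / (4kTB)
4kTB = 4 × 1.38×10⁻²³ × 290.15 × 4.72×10¹ = 7.56×10⁻¹⁹
R = (1.22×10⁻⁷)² / 7.56×10⁻¹⁹ = 1.97×10⁴ Ω = 19.7 kΩ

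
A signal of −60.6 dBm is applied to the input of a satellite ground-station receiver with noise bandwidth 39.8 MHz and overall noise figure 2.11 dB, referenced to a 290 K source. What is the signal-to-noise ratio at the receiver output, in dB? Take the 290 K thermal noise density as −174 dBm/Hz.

35.3 dB

Noise floor: N = −174 + 10 log₁₀(B) + NF
10 log₁₀(3.98×10⁷) = 76 dB
N = −174 + 76 + 2.11 = −95.89 dBm
SNR = P_sig − N = −60.6 − (−95.89) = 35.29 dB → 35.3 dB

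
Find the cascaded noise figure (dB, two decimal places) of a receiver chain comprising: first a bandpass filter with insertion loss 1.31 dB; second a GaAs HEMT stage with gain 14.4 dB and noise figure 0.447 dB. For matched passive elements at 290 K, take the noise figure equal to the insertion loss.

Convert to linear (a loss of L dB is a gain of −L dB): F_i = 10^(NF_i/10), G_i = 10^(G_i,dB/10)
  Stage 1: F_1 = 10^(1.31/10) = 1.352, G_1 = 10^(−1.31/10) = 0.7396
  Stage 2: F_2 = 10^(0.447/10) = 1.108, G_2 = 10^(14.4/10) = 27.54
Friis cascade:
  F = 1.352 + (1.108 − 1)/0.7396 = 1.499
NF = 10 log₁₀(1.499) = 1.76 dB

1.76 dB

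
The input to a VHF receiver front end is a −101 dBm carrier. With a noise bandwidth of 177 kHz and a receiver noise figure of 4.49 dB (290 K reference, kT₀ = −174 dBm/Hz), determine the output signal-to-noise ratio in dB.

16.0 dB

Noise floor: N = −174 + 10 log₁₀(B) + NF
10 log₁₀(1.77×10⁵) = 52.48 dB
N = −174 + 52.48 + 4.49 = −117.03 dBm
SNR = P_sig − N = −101 − (−117.03) = 16.03 dB → 16.0 dB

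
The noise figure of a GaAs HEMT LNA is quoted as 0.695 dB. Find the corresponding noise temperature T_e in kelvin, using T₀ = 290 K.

F = 10^(0.695/10) = 1.17355
T_e = (F − 1)·T₀ = (1.17355 − 1) × 290 = 50.3 K

50.3 K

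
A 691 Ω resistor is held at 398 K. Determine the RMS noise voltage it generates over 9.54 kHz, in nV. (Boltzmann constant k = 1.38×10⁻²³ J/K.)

V_n = √(4kTRB)
4kTRB = 4 × 1.38×10⁻²³ × 398 × 6.91×10² × 9.54×10³ = 1.45×10⁻¹³ V²
V_n = √(1.45×10⁻¹³) = 3.81×10⁻⁷ V = 381 nV

381 nV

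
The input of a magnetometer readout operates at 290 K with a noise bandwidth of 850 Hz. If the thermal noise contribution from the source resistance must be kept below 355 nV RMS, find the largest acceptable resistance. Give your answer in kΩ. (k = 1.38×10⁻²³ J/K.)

9.26 kΩ

Johnson–Nyquist: V_n = √(4kTRB) ⇒ R = V_n² / (4kTB)
4kTB = 4 × 1.38×10⁻²³ × 290 × 8.50×10² = 1.36×10⁻¹⁷
R = (3.55×10⁻⁷)² / 1.36×10⁻¹⁷ = 9.26×10³ Ω = 9.26 kΩ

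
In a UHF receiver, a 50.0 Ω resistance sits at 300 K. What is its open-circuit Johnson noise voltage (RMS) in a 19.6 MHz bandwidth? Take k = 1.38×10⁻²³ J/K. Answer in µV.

4.03 µV

V_n = √(4kTRB)
4kTRB = 4 × 1.38×10⁻²³ × 300 × 5.00×10¹ × 1.96×10⁷ = 1.62×10⁻¹¹ V²
V_n = √(1.62×10⁻¹¹) = 4.03×10⁻⁶ V = 4.03 µV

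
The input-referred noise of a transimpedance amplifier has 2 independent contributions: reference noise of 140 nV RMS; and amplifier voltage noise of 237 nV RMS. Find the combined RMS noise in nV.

Uncorrelated sources add in power (mean-square): V_tot = √(ΣV_i²)
V_tot = √[(1.40×10⁻⁷)² + (2.37×10⁻⁷)²] = 2.75×10⁻⁷ V = 275 nV

275 nV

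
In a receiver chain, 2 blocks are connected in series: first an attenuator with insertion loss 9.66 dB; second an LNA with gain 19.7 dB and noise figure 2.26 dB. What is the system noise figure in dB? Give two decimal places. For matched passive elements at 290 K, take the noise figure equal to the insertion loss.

11.92 dB

Convert to linear (a loss of L dB is a gain of −L dB): F_i = 10^(NF_i/10), G_i = 10^(G_i,dB/10)
  Stage 1: F_1 = 10^(9.66/10) = 9.247, G_1 = 10^(−9.66/10) = 0.1081
  Stage 2: F_2 = 10^(2.26/10) = 1.683, G_2 = 10^(19.7/10) = 93.33
Friis cascade:
  F = 9.247 + (1.683 − 1)/0.1081 = 15.56
NF = 10 log₁₀(15.56) = 11.92 dB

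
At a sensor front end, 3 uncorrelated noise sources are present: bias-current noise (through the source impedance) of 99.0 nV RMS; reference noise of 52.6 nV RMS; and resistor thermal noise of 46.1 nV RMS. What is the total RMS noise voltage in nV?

Uncorrelated sources add in power (mean-square): V_tot = √(ΣV_i²)
V_tot = √[(9.90×10⁻⁸)² + (5.26×10⁻⁸)² + (4.61×10⁻⁸)²] = 1.21×10⁻⁷ V = 121 nV

121 nV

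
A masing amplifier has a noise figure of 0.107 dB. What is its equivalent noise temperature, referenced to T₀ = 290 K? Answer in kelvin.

F = 10^(0.107/10) = 1.02494
T_e = (F − 1)·T₀ = (1.02494 − 1) × 290 = 7.23 K

7.23 K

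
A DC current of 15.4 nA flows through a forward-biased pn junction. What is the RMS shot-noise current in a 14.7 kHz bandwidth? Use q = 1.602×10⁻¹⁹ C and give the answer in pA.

I_n = √(2qI·B)
2qI·B = 2 × 1.602×10⁻¹⁹ × 1.54×10⁻⁸ × 1.47×10⁴ = 7.25×10⁻²³ A²
I_n = √(7.25×10⁻²³) = 8.52×10⁻¹² A = 8.52 pA

8.52 pA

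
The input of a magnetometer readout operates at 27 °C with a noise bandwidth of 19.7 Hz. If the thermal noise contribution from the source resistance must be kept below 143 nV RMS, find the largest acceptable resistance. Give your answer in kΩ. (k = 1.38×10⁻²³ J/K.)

62.7 kΩ

T = 27 °C + 273.15 = 300.15 K
Johnson–Nyquist: V_n = √(4kTRB) ⇒ R = V_n² / (4kTB)
4kTB = 4 × 1.38×10⁻²³ × 300.15 × 1.97×10¹ = 3.26×10⁻¹⁹
R = (1.43×10⁻⁷)² / 3.26×10⁻¹⁹ = 6.27×10⁴ Ω = 62.7 kΩ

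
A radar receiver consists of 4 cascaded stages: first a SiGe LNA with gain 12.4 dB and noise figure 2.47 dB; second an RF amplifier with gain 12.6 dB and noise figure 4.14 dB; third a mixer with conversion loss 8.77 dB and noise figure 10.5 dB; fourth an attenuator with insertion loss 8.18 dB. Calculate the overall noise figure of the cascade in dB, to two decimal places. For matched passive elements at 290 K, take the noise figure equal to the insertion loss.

3.06 dB

Convert to linear (a loss of L dB is a gain of −L dB): F_i = 10^(NF_i/10), G_i = 10^(G_i,dB/10)
  Stage 1: F_1 = 10^(2.47/10) = 1.766, G_1 = 10^(12.4/10) = 17.38
  Stage 2: F_2 = 10^(4.14/10) = 2.594, G_2 = 10^(12.6/10) = 18.20
  Stage 3: F_3 = 10^(10.5/10) = 11.22, G_3 = 10^(−8.77/10) = 0.1327
  Stage 4: F_4 = 10^(8.18/10) = 6.577, G_4 = 10^(−8.18/10) = 0.1521
Friis cascade:
  F = 1.766 + (2.594 − 1)/17.38 + (11.22 − 1)/316.2 + (6.577 − 1)/41.98 = 2.023
NF = 10 log₁₀(2.023) = 3.06 dB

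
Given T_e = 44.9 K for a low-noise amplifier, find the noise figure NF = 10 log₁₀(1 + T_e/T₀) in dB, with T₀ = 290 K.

0.625 dB

F = 1 + T_e/T₀ = 1 + 44.9/290 = 1.15483
NF = 10 log₁₀(1.15483) = 0.625 dB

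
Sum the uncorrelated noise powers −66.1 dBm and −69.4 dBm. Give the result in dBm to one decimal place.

Convert to linear, add, convert back:
P₁ = 2.45×10⁻¹⁰ W, P₂ = 1.15×10⁻¹⁰ W
P_tot = 3.60×10⁻¹⁰ W → 10 log₁₀(P_tot / 10⁻³) = −64.4 dBm

−64.4 dBm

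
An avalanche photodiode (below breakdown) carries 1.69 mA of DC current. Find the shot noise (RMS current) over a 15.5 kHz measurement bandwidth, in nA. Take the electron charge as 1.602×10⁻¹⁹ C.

2.90 nA

I_n = √(2qI·B)
2qI·B = 2 × 1.602×10⁻¹⁹ × 1.69×10⁻³ × 1.55×10⁴ = 8.39×10⁻¹⁸ A²
I_n = √(8.39×10⁻¹⁸) = 2.90×10⁻⁹ A = 2.90 nA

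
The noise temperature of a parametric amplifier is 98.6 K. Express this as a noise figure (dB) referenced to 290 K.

F = 1 + T_e/T₀ = 1 + 98.6/290 = 1.34
NF = 10 log₁₀(1.34) = 1.27 dB

1.27 dB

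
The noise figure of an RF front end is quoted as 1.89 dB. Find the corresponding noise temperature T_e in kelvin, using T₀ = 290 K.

F = 10^(1.89/10) = 1.54525
T_e = (F − 1)·T₀ = (1.54525 − 1) × 290 = 158 K

158 K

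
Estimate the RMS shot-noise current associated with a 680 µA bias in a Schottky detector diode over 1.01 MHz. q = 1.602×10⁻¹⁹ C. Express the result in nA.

14.8 nA

I_n = √(2qI·B)
2qI·B = 2 × 1.602×10⁻¹⁹ × 6.80×10⁻⁴ × 1.01×10⁶ = 2.20×10⁻¹⁶ A²
I_n = √(2.20×10⁻¹⁶) = 1.48×10⁻⁸ A = 14.8 nA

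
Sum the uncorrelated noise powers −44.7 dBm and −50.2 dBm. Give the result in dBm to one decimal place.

Convert to linear, add, convert back:
P₁ = 3.39×10⁻⁸ W, P₂ = 9.55×10⁻⁹ W
P_tot = 4.34×10⁻⁸ W → 10 log₁₀(P_tot / 10⁻³) = −43.6 dBm

−43.6 dBm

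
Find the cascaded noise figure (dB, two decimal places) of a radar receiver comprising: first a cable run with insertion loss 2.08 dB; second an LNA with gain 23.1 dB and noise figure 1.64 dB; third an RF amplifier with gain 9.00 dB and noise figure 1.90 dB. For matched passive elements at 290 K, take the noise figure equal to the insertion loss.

3.73 dB

Convert to linear (a loss of L dB is a gain of −L dB): F_i = 10^(NF_i/10), G_i = 10^(G_i,dB/10)
  Stage 1: F_1 = 10^(2.08/10) = 1.614, G_1 = 10^(−2.08/10) = 0.6194
  Stage 2: F_2 = 10^(1.64/10) = 1.459, G_2 = 10^(23.1/10) = 204.2
  Stage 3: F_3 = 10^(1.90/10) = 1.549, G_3 = 10^(9.00/10) = 7.943
Friis cascade:
  F = 1.614 + (1.459 − 1)/0.6194 + (1.549 − 1)/126.5 = 2.359
NF = 10 log₁₀(2.359) = 3.73 dB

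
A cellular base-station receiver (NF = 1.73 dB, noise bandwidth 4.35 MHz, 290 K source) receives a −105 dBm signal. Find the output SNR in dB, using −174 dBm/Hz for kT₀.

0.9 dB

Noise floor: N = −174 + 10 log₁₀(B) + NF
10 log₁₀(4.35×10⁶) = 66.38 dB
N = −174 + 66.38 + 1.73 = −105.89 dBm
SNR = P_sig − N = −105 − (−105.89) = 0.89 dB → 0.9 dB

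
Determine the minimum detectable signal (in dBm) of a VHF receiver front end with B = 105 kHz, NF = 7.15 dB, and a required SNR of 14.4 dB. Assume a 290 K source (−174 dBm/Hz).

−102.2 dBm

Sensitivity = −174 + 10 log₁₀(B) + NF + SNR_min
= −174 + 50.21 + 7.15 + 14.4
= −102.24 dBm → −102.2 dBm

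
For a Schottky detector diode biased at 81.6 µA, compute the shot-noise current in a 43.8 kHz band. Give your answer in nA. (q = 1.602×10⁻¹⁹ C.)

1.07 nA

I_n = √(2qI·B)
2qI·B = 2 × 1.602×10⁻¹⁹ × 8.16×10⁻⁵ × 4.38×10⁴ = 1.15×10⁻¹⁸ A²
I_n = √(1.15×10⁻¹⁸) = 1.07×10⁻⁹ A = 1.07 nA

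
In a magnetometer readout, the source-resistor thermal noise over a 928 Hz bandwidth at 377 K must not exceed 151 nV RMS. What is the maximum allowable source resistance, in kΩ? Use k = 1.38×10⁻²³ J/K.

1.18 kΩ

Johnson–Nyquist: V_n = √(4kTRB) ⇒ R = V_n² / (4kTB)
4kTB = 4 × 1.38×10⁻²³ × 377 × 9.28×10² = 1.93×10⁻¹⁷
R = (1.51×10⁻⁷)² / 1.93×10⁻¹⁷ = 1.18×10³ Ω = 1.18 kΩ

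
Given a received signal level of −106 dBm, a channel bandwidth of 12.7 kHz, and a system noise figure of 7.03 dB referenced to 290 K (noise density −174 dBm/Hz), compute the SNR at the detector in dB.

Noise floor: N = −174 + 10 log₁₀(B) + NF
10 log₁₀(1.27×10⁴) = 41.04 dB
N = −174 + 41.04 + 7.03 = −125.93 dBm
SNR = P_sig − N = −106 − (−125.93) = 19.93 dB → 19.9 dB

19.9 dB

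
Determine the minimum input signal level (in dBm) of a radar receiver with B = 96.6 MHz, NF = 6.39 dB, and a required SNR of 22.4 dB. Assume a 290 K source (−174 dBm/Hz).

−65.4 dBm

Sensitivity = −174 + 10 log₁₀(B) + NF + SNR_min
= −174 + 79.85 + 6.39 + 22.4
= −65.36 dBm → −65.4 dBm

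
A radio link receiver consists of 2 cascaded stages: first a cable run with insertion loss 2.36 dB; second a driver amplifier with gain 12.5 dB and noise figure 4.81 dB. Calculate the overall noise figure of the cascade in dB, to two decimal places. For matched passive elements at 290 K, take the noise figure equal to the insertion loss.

Convert to linear (a loss of L dB is a gain of −L dB): F_i = 10^(NF_i/10), G_i = 10^(G_i,dB/10)
  Stage 1: F_1 = 10^(2.36/10) = 1.722, G_1 = 10^(−2.36/10) = 0.5808
  Stage 2: F_2 = 10^(4.81/10) = 3.027, G_2 = 10^(12.5/10) = 17.78
Friis cascade:
  F = 1.722 + (3.027 − 1)/0.5808 = 5.212
NF = 10 log₁₀(5.212) = 7.17 dB

7.17 dB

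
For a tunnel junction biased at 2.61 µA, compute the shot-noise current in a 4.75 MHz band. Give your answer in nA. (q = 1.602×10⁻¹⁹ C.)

I_n = √(2qI·B)
2qI·B = 2 × 1.602×10⁻¹⁹ × 2.61×10⁻⁶ × 4.75×10⁶ = 3.97×10⁻¹⁸ A²
I_n = √(3.97×10⁻¹⁸) = 1.99×10⁻⁹ A = 1.99 nA

1.99 nA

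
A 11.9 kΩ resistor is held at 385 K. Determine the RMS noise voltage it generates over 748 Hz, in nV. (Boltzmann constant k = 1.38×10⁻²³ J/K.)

435 nV

V_n = √(4kTRB)
4kTRB = 4 × 1.38×10⁻²³ × 385 × 1.19×10⁴ × 7.48×10² = 1.89×10⁻¹³ V²
V_n = √(1.89×10⁻¹³) = 4.35×10⁻⁷ V = 435 nV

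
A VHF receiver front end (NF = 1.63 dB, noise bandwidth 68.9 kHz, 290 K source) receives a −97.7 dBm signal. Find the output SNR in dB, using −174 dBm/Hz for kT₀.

26.3 dB

Noise floor: N = −174 + 10 log₁₀(B) + NF
10 log₁₀(6.89×10⁴) = 48.38 dB
N = −174 + 48.38 + 1.63 = −123.99 dBm
SNR = P_sig − N = −97.7 − (−123.99) = 26.29 dB → 26.3 dB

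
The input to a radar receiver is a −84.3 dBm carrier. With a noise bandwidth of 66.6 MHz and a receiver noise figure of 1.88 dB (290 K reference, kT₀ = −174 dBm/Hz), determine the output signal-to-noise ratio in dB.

Noise floor: N = −174 + 10 log₁₀(B) + NF
10 log₁₀(6.66×10⁷) = 78.23 dB
N = −174 + 78.23 + 1.88 = −93.89 dBm
SNR = P_sig − N = −84.3 − (−93.89) = 9.59 dB → 9.6 dB

9.6 dB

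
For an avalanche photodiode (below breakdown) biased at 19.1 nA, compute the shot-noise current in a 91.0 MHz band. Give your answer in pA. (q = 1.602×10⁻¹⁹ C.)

746 pA

I_n = √(2qI·B)
2qI·B = 2 × 1.602×10⁻¹⁹ × 1.91×10⁻⁸ × 9.10×10⁷ = 5.57×10⁻¹⁹ A²
I_n = √(5.57×10⁻¹⁹) = 7.46×10⁻¹⁰ A = 746 pA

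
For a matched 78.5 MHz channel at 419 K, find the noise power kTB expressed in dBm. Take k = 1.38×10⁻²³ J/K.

P_n = kTB = 1.38×10⁻²³ × 419 × 7.85×10⁷ = 4.54×10⁻¹³ W
In dBm: 10 log₁₀(4.54×10⁻¹³ / 10⁻³) = −93.4 dBm

−93.4 dBm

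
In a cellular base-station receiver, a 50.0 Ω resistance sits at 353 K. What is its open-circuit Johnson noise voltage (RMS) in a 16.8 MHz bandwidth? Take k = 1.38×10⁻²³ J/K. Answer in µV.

V_n = √(4kTRB)
4kTRB = 4 × 1.38×10⁻²³ × 353 × 5.00×10¹ × 1.68×10⁷ = 1.64×10⁻¹¹ V²
V_n = √(1.64×10⁻¹¹) = 4.05×10⁻⁶ V = 4.05 µV

4.05 µV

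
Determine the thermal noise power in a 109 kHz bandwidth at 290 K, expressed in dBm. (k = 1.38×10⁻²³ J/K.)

P_n = kTB = 1.38×10⁻²³ × 290 × 1.09×10⁵ = 4.36×10⁻¹⁶ W
In dBm: 10 log₁₀(4.36×10⁻¹⁶ / 10⁻³) = −123.6 dBm

−123.6 dBm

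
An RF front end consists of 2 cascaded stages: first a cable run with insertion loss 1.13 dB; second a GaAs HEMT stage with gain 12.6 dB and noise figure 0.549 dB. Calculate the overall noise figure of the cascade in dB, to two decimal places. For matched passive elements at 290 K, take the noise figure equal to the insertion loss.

1.68 dB

Convert to linear (a loss of L dB is a gain of −L dB): F_i = 10^(NF_i/10), G_i = 10^(G_i,dB/10)
  Stage 1: F_1 = 10^(1.13/10) = 1.297, G_1 = 10^(−1.13/10) = 0.7709
  Stage 2: F_2 = 10^(0.549/10) = 1.135, G_2 = 10^(12.6/10) = 18.20
Friis cascade:
  F = 1.297 + (1.135 − 1)/0.7709 = 1.472
NF = 10 log₁₀(1.472) = 1.68 dB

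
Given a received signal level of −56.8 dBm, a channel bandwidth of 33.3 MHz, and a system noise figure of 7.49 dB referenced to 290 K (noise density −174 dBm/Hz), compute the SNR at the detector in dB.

Noise floor: N = −174 + 10 log₁₀(B) + NF
10 log₁₀(3.33×10⁷) = 75.22 dB
N = −174 + 75.22 + 7.49 = −91.29 dBm
SNR = P_sig − N = −56.8 − (−91.29) = 34.49 dB → 34.5 dB

34.5 dB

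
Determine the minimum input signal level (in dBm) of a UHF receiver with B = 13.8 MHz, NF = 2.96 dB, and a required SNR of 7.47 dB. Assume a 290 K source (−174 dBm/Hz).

−92.2 dBm

Sensitivity = −174 + 10 log₁₀(B) + NF + SNR_min
= −174 + 71.4 + 2.96 + 7.47
= −92.17 dBm → −92.2 dBm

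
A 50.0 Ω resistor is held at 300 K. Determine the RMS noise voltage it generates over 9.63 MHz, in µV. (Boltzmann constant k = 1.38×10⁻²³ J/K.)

2.82 µV

V_n = √(4kTRB)
4kTRB = 4 × 1.38×10⁻²³ × 300 × 5.00×10¹ × 9.63×10⁶ = 7.97×10⁻¹² V²
V_n = √(7.97×10⁻¹²) = 2.82×10⁻⁶ V = 2.82 µV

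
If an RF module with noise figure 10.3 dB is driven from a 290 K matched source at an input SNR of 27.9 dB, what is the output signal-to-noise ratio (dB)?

By definition F = SNR_in/SNR_out, so in dB: SNR_out = SNR_in − NF
SNR_out = 27.9 − 10.3 = 17.6 dB

17.6 dB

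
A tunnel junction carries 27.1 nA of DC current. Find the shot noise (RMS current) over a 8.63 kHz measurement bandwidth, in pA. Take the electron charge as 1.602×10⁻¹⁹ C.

8.66 pA

I_n = √(2qI·B)
2qI·B = 2 × 1.602×10⁻¹⁹ × 2.71×10⁻⁸ × 8.63×10³ = 7.49×10⁻²³ A²
I_n = √(7.49×10⁻²³) = 8.66×10⁻¹² A = 8.66 pA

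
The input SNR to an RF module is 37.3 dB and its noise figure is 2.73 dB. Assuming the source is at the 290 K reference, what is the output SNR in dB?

By definition F = SNR_in/SNR_out, so in dB: SNR_out = SNR_in − NF
SNR_out = 37.3 − 2.73 = 34.57 dB

34.57 dB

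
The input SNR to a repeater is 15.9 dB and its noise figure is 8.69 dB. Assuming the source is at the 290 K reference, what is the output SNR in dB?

7.21 dB

By definition F = SNR_in/SNR_out, so in dB: SNR_out = SNR_in − NF
SNR_out = 15.9 − 8.69 = 7.21 dB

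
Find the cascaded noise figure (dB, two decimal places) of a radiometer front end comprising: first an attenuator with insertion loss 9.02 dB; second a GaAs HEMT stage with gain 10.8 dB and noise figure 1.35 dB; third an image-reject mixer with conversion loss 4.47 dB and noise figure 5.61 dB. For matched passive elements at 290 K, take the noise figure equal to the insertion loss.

11.02 dB

Convert to linear (a loss of L dB is a gain of −L dB): F_i = 10^(NF_i/10), G_i = 10^(G_i,dB/10)
  Stage 1: F_1 = 10^(9.02/10) = 7.980, G_1 = 10^(−9.02/10) = 0.1253
  Stage 2: F_2 = 10^(1.35/10) = 1.365, G_2 = 10^(10.8/10) = 12.02
  Stage 3: F_3 = 10^(5.61/10) = 3.639, G_3 = 10^(−4.47/10) = 0.3573
Friis cascade:
  F = 7.980 + (1.365 − 1)/0.1253 + (3.639 − 1)/1.507 = 12.64
NF = 10 log₁₀(12.64) = 11.02 dB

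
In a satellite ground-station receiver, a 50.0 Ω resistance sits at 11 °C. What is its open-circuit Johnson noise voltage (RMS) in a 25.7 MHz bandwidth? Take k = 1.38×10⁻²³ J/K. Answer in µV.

T = 11 °C + 273.15 = 284.15 K
V_n = √(4kTRB)
4kTRB = 4 × 1.38×10⁻²³ × 284.15 × 5.00×10¹ × 2.57×10⁷ = 2.02×10⁻¹¹ V²
V_n = √(2.02×10⁻¹¹) = 4.49×10⁻⁶ V = 4.49 µV

4.49 µV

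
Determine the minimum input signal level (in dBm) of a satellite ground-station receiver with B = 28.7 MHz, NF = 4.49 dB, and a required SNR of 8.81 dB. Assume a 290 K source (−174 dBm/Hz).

Sensitivity = −174 + 10 log₁₀(B) + NF + SNR_min
= −174 + 74.58 + 4.49 + 8.81
= −86.12 dBm → −86.1 dBm

−86.1 dBm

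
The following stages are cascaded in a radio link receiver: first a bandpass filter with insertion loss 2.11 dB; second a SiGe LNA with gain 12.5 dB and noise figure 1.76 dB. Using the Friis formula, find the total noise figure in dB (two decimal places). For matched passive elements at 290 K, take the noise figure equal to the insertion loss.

3.87 dB

Convert to linear (a loss of L dB is a gain of −L dB): F_i = 10^(NF_i/10), G_i = 10^(G_i,dB/10)
  Stage 1: F_1 = 10^(2.11/10) = 1.626, G_1 = 10^(−2.11/10) = 0.6152
  Stage 2: F_2 = 10^(1.76/10) = 1.500, G_2 = 10^(12.5/10) = 17.78
Friis cascade:
  F = 1.626 + (1.500 − 1)/0.6152 = 2.438
NF = 10 log₁₀(2.438) = 3.87 dB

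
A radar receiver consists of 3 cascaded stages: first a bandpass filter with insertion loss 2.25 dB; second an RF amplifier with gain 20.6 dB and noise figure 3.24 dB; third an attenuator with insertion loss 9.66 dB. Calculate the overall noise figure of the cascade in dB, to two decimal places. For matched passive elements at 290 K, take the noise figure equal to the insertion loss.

5.64 dB

Convert to linear (a loss of L dB is a gain of −L dB): F_i = 10^(NF_i/10), G_i = 10^(G_i,dB/10)
  Stage 1: F_1 = 10^(2.25/10) = 1.679, G_1 = 10^(−2.25/10) = 0.5957
  Stage 2: F_2 = 10^(3.24/10) = 2.109, G_2 = 10^(20.6/10) = 114.8
  Stage 3: F_3 = 10^(9.66/10) = 9.247, G_3 = 10^(−9.66/10) = 0.1081
Friis cascade:
  F = 1.679 + (2.109 − 1)/0.5957 + (9.247 − 1)/68.39 = 3.661
NF = 10 log₁₀(3.661) = 5.64 dB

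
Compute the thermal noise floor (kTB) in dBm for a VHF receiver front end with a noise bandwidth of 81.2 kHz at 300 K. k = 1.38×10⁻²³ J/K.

P_n = kTB = 1.38×10⁻²³ × 300 × 8.12×10⁴ = 3.36×10⁻¹⁶ W
In dBm: 10 log₁₀(3.36×10⁻¹⁶ / 10⁻³) = −124.7 dBm

−124.7 dBm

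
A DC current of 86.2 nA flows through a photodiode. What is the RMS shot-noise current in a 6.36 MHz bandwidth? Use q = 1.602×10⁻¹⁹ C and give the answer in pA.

I_n = √(2qI·B)
2qI·B = 2 × 1.602×10⁻¹⁹ × 8.62×10⁻⁸ × 6.36×10⁶ = 1.76×10⁻¹⁹ A²
I_n = √(1.76×10⁻¹⁹) = 4.19×10⁻¹⁰ A = 419 pA

419 pA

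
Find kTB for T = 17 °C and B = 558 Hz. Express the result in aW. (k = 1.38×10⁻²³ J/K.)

2.23 aW

T = 17 °C + 273.15 = 290.15 K
P_n = kTB = 1.38×10⁻²³ × 290.15 × 5.58×10² = 2.23×10⁻¹⁸ W = 2.23 aW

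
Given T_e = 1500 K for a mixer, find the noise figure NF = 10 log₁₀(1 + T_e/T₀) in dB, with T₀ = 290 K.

7.90 dB

F = 1 + T_e/T₀ = 1 + 1500/290 = 6.17241
NF = 10 log₁₀(6.17241) = 7.90 dB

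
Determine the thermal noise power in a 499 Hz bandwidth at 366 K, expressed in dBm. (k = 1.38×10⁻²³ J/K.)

−146.0 dBm

P_n = kTB = 1.38×10⁻²³ × 366 × 4.99×10² = 2.52×10⁻¹⁸ W
In dBm: 10 log₁₀(2.52×10⁻¹⁸ / 10⁻³) = −146.0 dBm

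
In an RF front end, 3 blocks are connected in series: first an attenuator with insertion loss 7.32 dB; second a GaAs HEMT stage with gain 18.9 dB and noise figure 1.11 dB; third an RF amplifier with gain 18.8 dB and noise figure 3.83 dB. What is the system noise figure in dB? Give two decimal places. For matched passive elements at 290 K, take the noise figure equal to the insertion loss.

8.49 dB

Convert to linear (a loss of L dB is a gain of −L dB): F_i = 10^(NF_i/10), G_i = 10^(G_i,dB/10)
  Stage 1: F_1 = 10^(7.32/10) = 5.395, G_1 = 10^(−7.32/10) = 0.1854
  Stage 2: F_2 = 10^(1.11/10) = 1.291, G_2 = 10^(18.9/10) = 77.62
  Stage 3: F_3 = 10^(3.83/10) = 2.415, G_3 = 10^(18.8/10) = 75.86
Friis cascade:
  F = 5.395 + (1.291 − 1)/0.1854 + (2.415 − 1)/14.39 = 7.065
NF = 10 log₁₀(7.065) = 8.49 dB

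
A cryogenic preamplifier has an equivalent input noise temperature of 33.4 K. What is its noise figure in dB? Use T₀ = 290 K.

F = 1 + T_e/T₀ = 1 + 33.4/290 = 1.11517
NF = 10 log₁₀(1.11517) = 0.473 dB

0.473 dB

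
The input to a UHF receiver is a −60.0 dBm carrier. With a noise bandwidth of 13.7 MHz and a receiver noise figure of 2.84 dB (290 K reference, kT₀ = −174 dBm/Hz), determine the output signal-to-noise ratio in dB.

39.8 dB

Noise floor: N = −174 + 10 log₁₀(B) + NF
10 log₁₀(1.37×10⁷) = 71.37 dB
N = −174 + 71.37 + 2.84 = −99.79 dBm
SNR = P_sig − N = −60.0 − (−99.79) = 39.79 dB → 39.8 dB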